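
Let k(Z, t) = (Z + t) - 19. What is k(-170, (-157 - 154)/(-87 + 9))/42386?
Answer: -14431/3306108 ≈ -0.0043650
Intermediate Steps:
k(Z, t) = -19 + Z + t
k(-170, (-157 - 154)/(-87 + 9))/42386 = (-19 - 170 + (-157 - 154)/(-87 + 9))/42386 = (-19 - 170 - 311/(-78))*(1/42386) = (-19 - 170 - 311*(-1/78))*(1/42386) = (-19 - 170 + 311/78)*(1/42386) = -14431/78*1/42386 = -14431/3306108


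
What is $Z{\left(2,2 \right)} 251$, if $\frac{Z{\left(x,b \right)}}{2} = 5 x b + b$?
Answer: $11044$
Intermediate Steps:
$Z{\left(x,b \right)} = 2 b + 10 b x$ ($Z{\left(x,b \right)} = 2 \left(5 x b + b\right) = 2 \left(5 b x + b\right) = 2 \left(b + 5 b x\right) = 2 b + 10 b x$)
$Z{\left(2,2 \right)} 251 = 2 \cdot 2 \left(1 + 5 \cdot 2\right) 251 = 2 \cdot 2 \left(1 + 10\right) 251 = 2 \cdot 2 \cdot 11 \cdot 251 = 44 \cdot 251 = 11044$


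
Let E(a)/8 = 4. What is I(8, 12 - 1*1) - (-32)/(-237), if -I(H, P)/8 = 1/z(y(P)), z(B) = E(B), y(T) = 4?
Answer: -365/948 ≈ -0.38502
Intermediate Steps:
E(a) = 32 (E(a) = 8*4 = 32)
z(B) = 32
I(H, P) = -¼ (I(H, P) = -8/32 = -8*1/32 = -¼)
I(8, 12 - 1*1) - (-32)/(-237) = -¼ - (-32)/(-237) = -¼ - (-32)*(-1)/237 = -¼ - 1*32/237 = -¼ - 32/237 = -365/948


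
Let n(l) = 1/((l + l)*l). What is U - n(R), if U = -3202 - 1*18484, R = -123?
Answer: -656174989/30258 ≈ -21686.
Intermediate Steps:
n(l) = 1/(2*l²) (n(l) = 1/(((2*l))*l) = (1/(2*l))/l = 1/(2*l²))
U = -21686 (U = -3202 - 18484 = -21686)
U - n(R) = -21686 - 1/(2*(-123)²) = -21686 - 1/(2*15129) = -21686 - 1*1/30258 = -21686 - 1/30258 = -656174989/30258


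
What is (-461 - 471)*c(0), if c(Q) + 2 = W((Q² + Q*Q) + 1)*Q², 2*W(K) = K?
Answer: 1864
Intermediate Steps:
W(K) = K/2
c(Q) = -2 + Q²*(½ + Q²) (c(Q) = -2 + (((Q² + Q*Q) + 1)/2)*Q² = -2 + (((Q² + Q²) + 1)/2)*Q² = -2 + ((2*Q² + 1)/2)*Q² = -2 + ((1 + 2*Q²)/2)*Q² = -2 + (½ + Q²)*Q² = -2 + Q²*(½ + Q²))
(-461 - 471)*c(0) = (-461 - 471)*(-2 + 0⁴ + (½)*0²) = -932*(-2 + 0 + (½)*0) = -932*(-2 + 0 + 0) = -932*(-2) = 1864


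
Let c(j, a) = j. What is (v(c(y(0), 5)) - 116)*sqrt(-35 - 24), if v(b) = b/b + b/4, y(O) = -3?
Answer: -463*I*sqrt(59)/4 ≈ -889.09*I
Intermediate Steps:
v(b) = 1 + b/4 (v(b) = 1 + b*(1/4) = 1 + b/4)
(v(c(y(0), 5)) - 116)*sqrt(-35 - 24) = ((1 + (1/4)*(-3)) - 116)*sqrt(-35 - 24) = ((1 - 3/4) - 116)*sqrt(-59) = (1/4 - 116)*(I*sqrt(59)) = -463*I*sqrt(59)/4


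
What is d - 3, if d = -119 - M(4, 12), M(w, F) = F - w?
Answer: -130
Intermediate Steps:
d = -127 (d = -119 - (12 - 1*4) = -119 - (12 - 4) = -119 - 1*8 = -119 - 8 = -127)
d - 3 = -127 - 3 = -130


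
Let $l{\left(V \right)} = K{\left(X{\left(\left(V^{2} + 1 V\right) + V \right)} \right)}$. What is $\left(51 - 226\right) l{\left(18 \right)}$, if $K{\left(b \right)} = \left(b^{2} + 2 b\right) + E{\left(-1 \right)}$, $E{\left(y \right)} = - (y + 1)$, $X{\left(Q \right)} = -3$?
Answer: $-525$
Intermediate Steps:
$E{\left(y \right)} = -1 - y$ ($E{\left(y \right)} = - (1 + y) = -1 - y$)
$K{\left(b \right)} = b^{2} + 2 b$ ($K{\left(b \right)} = \left(b^{2} + 2 b\right) - 0 = \left(b^{2} + 2 b\right) + \left(-1 + 1\right) = \left(b^{2} + 2 b\right) + 0 = b^{2} + 2 b$)
$l{\left(V \right)} = 3$ ($l{\left(V \right)} = - 3 \left(2 - 3\right) = \left(-3\right) \left(-1\right) = 3$)
$\left(51 - 226\right) l{\left(18 \right)} = \left(51 - 226\right) 3 = \left(-175\right) 3 = -525$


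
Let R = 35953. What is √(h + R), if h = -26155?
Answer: √9798 ≈ 98.985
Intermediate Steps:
√(h + R) = √(-26155 + 35953) = √9798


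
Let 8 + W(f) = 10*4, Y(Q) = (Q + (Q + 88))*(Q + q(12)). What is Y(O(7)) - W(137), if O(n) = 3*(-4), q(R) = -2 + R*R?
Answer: 8288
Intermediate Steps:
q(R) = -2 + R²
O(n) = -12
Y(Q) = (88 + 2*Q)*(142 + Q) (Y(Q) = (Q + (Q + 88))*(Q + (-2 + 12²)) = (Q + (88 + Q))*(Q + (-2 + 144)) = (88 + 2*Q)*(Q + 142) = (88 + 2*Q)*(142 + Q))
W(f) = 32 (W(f) = -8 + 10*4 = -8 + 40 = 32)
Y(O(7)) - W(137) = (12496 + 2*(-12)² + 372*(-12)) - 1*32 = (12496 + 2*144 - 4464) - 32 = (12496 + 288 - 4464) - 32 = 8320 - 32 = 8288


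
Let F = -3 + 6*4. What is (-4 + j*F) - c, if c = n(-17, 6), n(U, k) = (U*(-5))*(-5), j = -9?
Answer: 232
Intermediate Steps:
F = 21 (F = -3 + 24 = 21)
n(U, k) = 25*U (n(U, k) = -5*U*(-5) = 25*U)
c = -425 (c = 25*(-17) = -425)
(-4 + j*F) - c = (-4 - 9*21) - 1*(-425) = (-4 - 189) + 425 = -193 + 425 = 232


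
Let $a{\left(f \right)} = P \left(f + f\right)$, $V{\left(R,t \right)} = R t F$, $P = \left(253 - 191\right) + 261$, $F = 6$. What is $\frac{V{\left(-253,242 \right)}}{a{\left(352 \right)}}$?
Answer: $- \frac{8349}{5168} \approx -1.6155$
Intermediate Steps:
$P = 323$ ($P = 62 + 261 = 323$)
$V{\left(R,t \right)} = 6 R t$ ($V{\left(R,t \right)} = R t 6 = 6 R t$)
$a{\left(f \right)} = 646 f$ ($a{\left(f \right)} = 323 \left(f + f\right) = 323 \cdot 2 f = 646 f$)
$\frac{V{\left(-253,242 \right)}}{a{\left(352 \right)}} = \frac{6 \left(-253\right) 242}{646 \cdot 352} = - \frac{367356}{227392} = \left(-367356\right) \frac{1}{227392} = - \frac{8349}{5168}$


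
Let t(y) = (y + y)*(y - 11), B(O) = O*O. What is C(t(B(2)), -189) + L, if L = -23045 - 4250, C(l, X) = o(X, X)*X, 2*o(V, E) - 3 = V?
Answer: -9718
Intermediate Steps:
o(V, E) = 3/2 + V/2
B(O) = O²
t(y) = 2*y*(-11 + y) (t(y) = (2*y)*(-11 + y) = 2*y*(-11 + y))
C(l, X) = X*(3/2 + X/2) (C(l, X) = (3/2 + X/2)*X = X*(3/2 + X/2))
L = -27295
C(t(B(2)), -189) + L = (½)*(-189)*(3 - 189) - 27295 = (½)*(-189)*(-186) - 27295 = 17577 - 27295 = -9718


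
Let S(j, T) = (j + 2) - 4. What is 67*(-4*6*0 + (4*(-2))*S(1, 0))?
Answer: 536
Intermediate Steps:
S(j, T) = -2 + j (S(j, T) = (2 + j) - 4 = -2 + j)
67*(-4*6*0 + (4*(-2))*S(1, 0)) = 67*(-4*6*0 + (4*(-2))*(-2 + 1)) = 67*(-24*0 - 8*(-1)) = 67*(0 + 8) = 67*8 = 536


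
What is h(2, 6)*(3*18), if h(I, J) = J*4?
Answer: 1296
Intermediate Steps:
h(I, J) = 4*J
h(2, 6)*(3*18) = (4*6)*(3*18) = 24*54 = 1296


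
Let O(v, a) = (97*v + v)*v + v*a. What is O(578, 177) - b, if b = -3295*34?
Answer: 32954568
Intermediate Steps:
b = -112030
O(v, a) = 98*v² + a*v (O(v, a) = (98*v)*v + a*v = 98*v² + a*v)
O(578, 177) - b = 578*(177 + 98*578) - 1*(-112030) = 578*(177 + 56644) + 112030 = 578*56821 + 112030 = 32842538 + 112030 = 32954568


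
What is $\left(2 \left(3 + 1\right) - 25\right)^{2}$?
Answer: $289$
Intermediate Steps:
$\left(2 \left(3 + 1\right) - 25\right)^{2} = \left(2 \cdot 4 - 25\right)^{2} = \left(8 - 25\right)^{2} = \left(-17\right)^{2} = 289$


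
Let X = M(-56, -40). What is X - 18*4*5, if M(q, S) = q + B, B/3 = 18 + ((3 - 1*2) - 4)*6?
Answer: -416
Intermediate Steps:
B = 0 (B = 3*(18 + ((3 - 1*2) - 4)*6) = 3*(18 + ((3 - 2) - 4)*6) = 3*(18 + (1 - 4)*6) = 3*(18 - 3*6) = 3*(18 - 18) = 3*0 = 0)
M(q, S) = q (M(q, S) = q + 0 = q)
X = -56
X - 18*4*5 = -56 - 18*4*5 = -56 - 72*5 = -56 - 1*360 = -56 - 360 = -416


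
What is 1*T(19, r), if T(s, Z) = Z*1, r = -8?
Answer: -8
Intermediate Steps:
T(s, Z) = Z
1*T(19, r) = 1*(-8) = -8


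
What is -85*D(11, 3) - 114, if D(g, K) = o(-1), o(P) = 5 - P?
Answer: -624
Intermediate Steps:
D(g, K) = 6 (D(g, K) = 5 - 1*(-1) = 5 + 1 = 6)
-85*D(11, 3) - 114 = -85*6 - 114 = -510 - 114 = -624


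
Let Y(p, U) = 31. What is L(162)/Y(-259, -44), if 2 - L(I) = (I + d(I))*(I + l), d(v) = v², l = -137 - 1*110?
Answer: 2244512/31 ≈ 72404.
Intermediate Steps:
l = -247 (l = -137 - 110 = -247)
L(I) = 2 - (-247 + I)*(I + I²) (L(I) = 2 - (I + I²)*(I - 247) = 2 - (I + I²)*(-247 + I) = 2 - (-247 + I)*(I + I²))
L(162)/Y(-259, -44) = (2 - 1*162³ + 246*162² + 247*162)/31 = (2 - 1*4251528 + 246*26244 + 40014)*(1/31) = (2 - 4251528 + 6456024 + 40014)*(1/31) = 2244512*(1/31) = 2244512/31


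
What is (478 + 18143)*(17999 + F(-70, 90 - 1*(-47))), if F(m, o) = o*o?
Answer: 684656928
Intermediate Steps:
F(m, o) = o²
(478 + 18143)*(17999 + F(-70, 90 - 1*(-47))) = (478 + 18143)*(17999 + (90 - 1*(-47))²) = 18621*(17999 + (90 + 47)²) = 18621*(17999 + 137²) = 18621*(17999 + 18769) = 18621*36768 = 684656928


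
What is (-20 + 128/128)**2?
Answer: 361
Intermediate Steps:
(-20 + 128/128)**2 = (-20 + 128*(1/128))**2 = (-20 + 1)**2 = (-19)**2 = 361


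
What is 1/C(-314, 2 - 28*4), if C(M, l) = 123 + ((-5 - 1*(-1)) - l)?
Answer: 1/229 ≈ 0.0043668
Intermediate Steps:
C(M, l) = 119 - l (C(M, l) = 123 + ((-5 + 1) - l) = 123 + (-4 - l) = 119 - l)
1/C(-314, 2 - 28*4) = 1/(119 - (2 - 28*4)) = 1/(119 - (2 - 7*16)) = 1/(119 - (2 - 112)) = 1/(119 - 1*(-110)) = 1/(119 + 110) = 1/229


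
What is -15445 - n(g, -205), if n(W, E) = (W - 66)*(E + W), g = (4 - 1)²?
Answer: -26617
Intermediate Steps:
g = 9 (g = 3² = 9)
n(W, E) = (-66 + W)*(E + W)
-15445 - n(g, -205) = -15445 - (9² - 66*(-205) - 66*9 - 205*9) = -15445 - (81 + 13530 - 594 - 1845) = -15445 - 1*11172 = -15445 - 11172 = -26617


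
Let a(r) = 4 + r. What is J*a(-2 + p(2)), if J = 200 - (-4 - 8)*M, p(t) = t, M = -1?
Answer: 752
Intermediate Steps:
J = 188 (J = 200 - (-4 - 8)*(-1) = 200 - (-12)*(-1) = 200 - 1*12 = 200 - 12 = 188)
J*a(-2 + p(2)) = 188*(4 + (-2 + 2)) = 188*(4 + 0) = 188*4 = 752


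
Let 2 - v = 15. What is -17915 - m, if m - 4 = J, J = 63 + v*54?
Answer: -17280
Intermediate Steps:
v = -13 (v = 2 - 1*15 = 2 - 15 = -13)
J = -639 (J = 63 - 13*54 = 63 - 702 = -639)
m = -635 (m = 4 - 639 = -635)
-17915 - m = -17915 - 1*(-635) = -17915 + 635 = -17280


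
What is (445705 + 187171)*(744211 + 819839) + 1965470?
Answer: 989851673270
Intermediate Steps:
(445705 + 187171)*(744211 + 819839) + 1965470 = 632876*1564050 + 1965470 = 989849707800 + 1965470 = 989851673270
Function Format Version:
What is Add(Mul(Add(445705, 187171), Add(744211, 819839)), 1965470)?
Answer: 989851673270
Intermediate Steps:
Add(Mul(Add(445705, 187171), Add(744211, 819839)), 1965470) = Add(Mul(632876, 1564050), 1965470) = Add(989849707800, 1965470) = 989851673270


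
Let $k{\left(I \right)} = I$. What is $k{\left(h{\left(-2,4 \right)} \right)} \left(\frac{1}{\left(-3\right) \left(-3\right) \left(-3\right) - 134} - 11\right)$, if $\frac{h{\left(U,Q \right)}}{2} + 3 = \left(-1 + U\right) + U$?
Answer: $\frac{28352}{161} \approx 176.1$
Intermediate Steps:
$h{\left(U,Q \right)} = -8 + 4 U$ ($h{\left(U,Q \right)} = -6 + 2 \left(\left(-1 + U\right) + U\right) = -6 + 2 \left(-1 + 2 U\right) = -6 + \left(-2 + 4 U\right) = -8 + 4 U$)
$k{\left(h{\left(-2,4 \right)} \right)} \left(\frac{1}{\left(-3\right) \left(-3\right) \left(-3\right) - 134} - 11\right) = \left(-8 + 4 \left(-2\right)\right) \left(\frac{1}{\left(-3\right) \left(-3\right) \left(-3\right) - 134} - 11\right) = \left(-8 - 8\right) \left(\frac{1}{9 \left(-3\right) - 134} - 11\right) = - 16 \left(\frac{1}{-27 - 134} - 11\right) = - 16 \left(\frac{1}{-161} - 11\right) = - 16 \left(- \frac{1}{161} - 11\right) = \left(-16\right) \left(- \frac{1772}{161}\right) = \frac{28352}{161}$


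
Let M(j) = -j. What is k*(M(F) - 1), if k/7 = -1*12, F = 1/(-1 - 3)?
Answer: 63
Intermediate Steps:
F = -1/4 (F = 1/(-4) = -1/4 ≈ -0.25000)
k = -84 (k = 7*(-1*12) = 7*(-12) = -84)
k*(M(F) - 1) = -84*(-1*(-1/4) - 1) = -84*(1/4 - 1) = -84*(-3/4) = 63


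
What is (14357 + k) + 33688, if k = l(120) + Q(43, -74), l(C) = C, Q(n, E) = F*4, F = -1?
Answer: 48161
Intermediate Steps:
Q(n, E) = -4 (Q(n, E) = -1*4 = -4)
k = 116 (k = 120 - 4 = 116)
(14357 + k) + 33688 = (14357 + 116) + 33688 = 14473 + 33688 = 48161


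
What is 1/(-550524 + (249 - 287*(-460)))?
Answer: -1/418255 ≈ -2.3909e-6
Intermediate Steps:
1/(-550524 + (249 - 287*(-460))) = 1/(-550524 + (249 + 132020)) = 1/(-550524 + 132269) = 1/(-418255) = -1/418255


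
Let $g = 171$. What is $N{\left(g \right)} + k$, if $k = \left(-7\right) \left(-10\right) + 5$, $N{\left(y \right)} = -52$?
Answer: $23$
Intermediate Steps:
$k = 75$ ($k = 70 + 5 = 75$)
$N{\left(g \right)} + k = -52 + 75 = 23$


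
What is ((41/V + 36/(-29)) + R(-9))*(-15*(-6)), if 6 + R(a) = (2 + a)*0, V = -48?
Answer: -169035/232 ≈ -728.60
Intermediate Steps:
R(a) = -6 (R(a) = -6 + (2 + a)*0 = -6 + 0 = -6)
((41/V + 36/(-29)) + R(-9))*(-15*(-6)) = ((41/(-48) + 36/(-29)) - 6)*(-15*(-6)) = ((41*(-1/48) + 36*(-1/29)) - 6)*90 = ((-41/48 - 36/29) - 6)*90 = (-2917/1392 - 6)*90 = -11269/1392*90 = -169035/232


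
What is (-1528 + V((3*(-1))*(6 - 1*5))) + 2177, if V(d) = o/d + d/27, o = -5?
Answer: 5855/9 ≈ 650.56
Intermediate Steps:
V(d) = -5/d + d/27
(-1528 + V((3*(-1))*(6 - 1*5))) + 2177 = (-1528 + (-5*(-1/(3*(6 - 1*5))) + ((3*(-1))*(6 - 1*5))/27)) + 2177 = (-1528 + (-5*(-1/(3*(6 - 5))) + (-3*(6 - 5))/27)) + 2177 = (-1528 + (-5/((-3*1)) + (-3*1)/27)) + 2177 = (-1528 + (-5/(-3) + (1/27)*(-3))) + 2177 = (-1528 + (-5*(-⅓) - ⅑)) + 2177 = (-1528 + (5/3 - ⅑)) + 2177 = (-1528 + 14/9) + 2177 = -13738/9 + 2177 = 5855/9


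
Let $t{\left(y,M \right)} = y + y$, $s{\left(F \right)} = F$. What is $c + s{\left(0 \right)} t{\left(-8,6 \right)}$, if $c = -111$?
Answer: $-111$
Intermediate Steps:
$t{\left(y,M \right)} = 2 y$
$c + s{\left(0 \right)} t{\left(-8,6 \right)} = -111 + 0 \cdot 2 \left(-8\right) = -111 + 0 \left(-16\right) = -111 + 0 = -111$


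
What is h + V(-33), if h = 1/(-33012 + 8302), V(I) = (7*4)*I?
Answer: -22832041/24710 ≈ -924.00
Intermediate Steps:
V(I) = 28*I
h = -1/24710 (h = 1/(-24710) = -1/24710 ≈ -4.0469e-5)
h + V(-33) = -1/24710 + 28*(-33) = -1/24710 - 924 = -22832041/24710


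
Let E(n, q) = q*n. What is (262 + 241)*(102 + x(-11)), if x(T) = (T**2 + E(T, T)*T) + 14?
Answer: -550282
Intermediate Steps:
E(n, q) = n*q
x(T) = 14 + T**2 + T**3 (x(T) = (T**2 + (T*T)*T) + 14 = (T**2 + T**2*T) + 14 = (T**2 + T**3) + 14 = 14 + T**2 + T**3)
(262 + 241)*(102 + x(-11)) = (262 + 241)*(102 + (14 + (-11)**2 + (-11)**3)) = 503*(102 + (14 + 121 - 1331)) = 503*(102 - 1196) = 503*(-1094) = -550282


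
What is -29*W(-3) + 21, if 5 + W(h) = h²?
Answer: -95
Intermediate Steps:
W(h) = -5 + h²
-29*W(-3) + 21 = -29*(-5 + (-3)²) + 21 = -29*(-5 + 9) + 21 = -29*4 + 21 = -116 + 21 = -95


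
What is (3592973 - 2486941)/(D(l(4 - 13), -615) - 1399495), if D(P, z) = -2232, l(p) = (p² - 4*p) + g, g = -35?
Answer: -1106032/1401727 ≈ -0.78905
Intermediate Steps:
l(p) = -35 + p² - 4*p (l(p) = (p² - 4*p) - 35 = -35 + p² - 4*p)
(3592973 - 2486941)/(D(l(4 - 13), -615) - 1399495) = (3592973 - 2486941)/(-2232 - 1399495) = 1106032/(-1401727) = 1106032*(-1/1401727) = -1106032/1401727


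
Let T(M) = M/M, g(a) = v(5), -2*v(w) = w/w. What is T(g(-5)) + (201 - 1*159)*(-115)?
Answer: -4829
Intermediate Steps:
v(w) = -1/2 (v(w) = -w/(2*w) = -1/2*1 = -1/2)
g(a) = -1/2
T(M) = 1
T(g(-5)) + (201 - 1*159)*(-115) = 1 + (201 - 1*159)*(-115) = 1 + (201 - 159)*(-115) = 1 + 42*(-115) = 1 - 4830 = -4829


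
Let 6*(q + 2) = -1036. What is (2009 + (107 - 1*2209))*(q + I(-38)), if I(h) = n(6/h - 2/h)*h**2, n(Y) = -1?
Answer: 150536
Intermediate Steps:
q = -524/3 (q = -2 + (1/6)*(-1036) = -2 - 518/3 = -524/3 ≈ -174.67)
I(h) = -h**2
(2009 + (107 - 1*2209))*(q + I(-38)) = (2009 + (107 - 1*2209))*(-524/3 - 1*(-38)**2) = (2009 + (107 - 2209))*(-524/3 - 1*1444) = (2009 - 2102)*(-524/3 - 1444) = -93*(-4856/3) = 150536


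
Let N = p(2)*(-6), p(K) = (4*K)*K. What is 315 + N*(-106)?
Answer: 10491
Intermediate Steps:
p(K) = 4*K²
N = -96 (N = (4*2²)*(-6) = (4*4)*(-6) = 16*(-6) = -96)
315 + N*(-106) = 315 - 96*(-106) = 315 + 10176 = 10491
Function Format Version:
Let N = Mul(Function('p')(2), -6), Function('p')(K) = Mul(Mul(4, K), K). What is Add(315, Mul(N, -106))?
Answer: 10491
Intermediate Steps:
Function('p')(K) = Mul(4, Pow(K, 2))
N = -96 (N = Mul(Mul(4, Pow(2, 2)), -6) = Mul(Mul(4, 4), -6) = Mul(16, -6) = -96)
Add(315, Mul(N, -106)) = Add(315, Mul(-96, -106)) = Add(315, 10176) = 10491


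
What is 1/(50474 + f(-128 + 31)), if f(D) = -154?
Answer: 1/50320 ≈ 1.9873e-5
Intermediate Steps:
1/(50474 + f(-128 + 31)) = 1/(50474 - 154) = 1/50320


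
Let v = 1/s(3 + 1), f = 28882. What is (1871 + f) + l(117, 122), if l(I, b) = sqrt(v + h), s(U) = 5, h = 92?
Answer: 30753 + sqrt(2305)/5 ≈ 30763.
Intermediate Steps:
v = 1/5 ≈ 0.20000
l(I, b) = sqrt(2305)/5 (l(I, b) = sqrt(1/5 + 92) = sqrt(461/5) = sqrt(2305)/5)
(1871 + f) + l(117, 122) = (1871 + 28882) + sqrt(2305)/5 = 30753 + sqrt(2305)/5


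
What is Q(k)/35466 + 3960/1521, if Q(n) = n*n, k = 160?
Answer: 9965720/2996877 ≈ 3.3254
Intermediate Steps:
Q(n) = n**2
Q(k)/35466 + 3960/1521 = 160**2/35466 + 3960/1521 = 25600*(1/35466) + 3960*(1/1521) = 12800/17733 + 440/169 = 9965720/2996877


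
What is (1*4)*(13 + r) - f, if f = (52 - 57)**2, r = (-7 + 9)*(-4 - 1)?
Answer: -13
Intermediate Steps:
r = -10 (r = 2*(-5) = -10)
f = 25 (f = (-5)**2 = 25)
(1*4)*(13 + r) - f = (1*4)*(13 - 10) - 1*25 = 4*3 - 25 = 12 - 25 = -13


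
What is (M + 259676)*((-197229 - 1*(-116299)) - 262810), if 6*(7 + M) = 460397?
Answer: -115634766190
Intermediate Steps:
M = 460355/6 (M = -7 + (1/6)*460397 = -7 + 460397/6 = 460355/6 ≈ 76726.)
(M + 259676)*((-197229 - 1*(-116299)) - 262810) = (460355/6 + 259676)*((-197229 - 1*(-116299)) - 262810) = 2018411*((-197229 + 116299) - 262810)/6 = 2018411*(-80930 - 262810)/6 = (2018411/6)*(-343740) = -115634766190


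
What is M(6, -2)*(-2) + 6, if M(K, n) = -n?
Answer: 2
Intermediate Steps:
M(6, -2)*(-2) + 6 = -1*(-2)*(-2) + 6 = 2*(-2) + 6 = -4 + 6 = 2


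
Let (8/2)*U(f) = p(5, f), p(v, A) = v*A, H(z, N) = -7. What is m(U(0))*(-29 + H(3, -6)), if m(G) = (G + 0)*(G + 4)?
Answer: 0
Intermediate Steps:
p(v, A) = A*v
U(f) = 5*f/4 (U(f) = (f*5)/4 = (5*f)/4 = 5*f/4)
m(G) = G*(4 + G)
m(U(0))*(-29 + H(3, -6)) = (((5/4)*0)*(4 + (5/4)*0))*(-29 - 7) = (0*(4 + 0))*(-36) = (0*4)*(-36) = 0*(-36) = 0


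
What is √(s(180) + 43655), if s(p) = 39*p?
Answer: 5*√2027 ≈ 225.11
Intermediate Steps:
√(s(180) + 43655) = √(39*180 + 43655) = √(7020 + 43655) = √50675 = 5*√2027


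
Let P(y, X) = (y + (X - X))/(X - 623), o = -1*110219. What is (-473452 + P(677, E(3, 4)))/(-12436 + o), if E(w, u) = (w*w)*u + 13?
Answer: 18117475/4693598 ≈ 3.8600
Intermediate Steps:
o = -110219
E(w, u) = 13 + u*w² (E(w, u) = w²*u + 13 = u*w² + 13 = 13 + u*w²)
P(y, X) = y/(-623 + X) (P(y, X) = (y + 0)/(-623 + X) = y/(-623 + X))
(-473452 + P(677, E(3, 4)))/(-12436 + o) = (-473452 + 677/(-623 + (13 + 4*3²)))/(-12436 - 110219) = (-473452 + 677/(-623 + (13 + 4*9)))/(-122655) = (-473452 + 677/(-623 + (13 + 36)))*(-1/122655) = (-473452 + 677/(-623 + 49))*(-1/122655) = (-473452 + 677/(-574))*(-1/122655) = (-473452 + 677*(-1/574))*(-1/122655) = (-473452 - 677/574)*(-1/122655) = -271762125/574*(-1/122655) = 18117475/4693598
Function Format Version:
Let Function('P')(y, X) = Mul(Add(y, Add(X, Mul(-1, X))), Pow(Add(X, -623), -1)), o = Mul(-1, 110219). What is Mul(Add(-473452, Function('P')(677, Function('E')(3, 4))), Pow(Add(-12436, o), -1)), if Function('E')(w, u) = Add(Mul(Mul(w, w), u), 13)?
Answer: Rational(18117475, 4693598) ≈ 3.8600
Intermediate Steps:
o = -110219
Function('E')(w, u) = Add(13, Mul(u, Pow(w, 2))) (Function('E')(w, u) = Add(Mul(Pow(w, 2), u), 13) = Add(Mul(u, Pow(w, 2)), 13) = Add(13, Mul(u, Pow(w, 2))))
Function('P')(y, X) = Mul(y, Pow(Add(-623, X), -1)) (Function('P')(y, X) = Mul(Add(y, 0), Pow(Add(-623, X), -1)) = Mul(y, Pow(Add(-623, X), -1)))
Mul(Add(-473452, Function('P')(677, Function('E')(3, 4))), Pow(Add(-12436, o), -1)) = Mul(Add(-473452, Mul(677, Pow(Add(-623, Add(13, Mul(4, Pow(3, 2)))), -1))), Pow(Add(-12436, -110219), -1)) = Mul(Add(-473452, Mul(677, Pow(Add(-623, Add(13, Mul(4, 9))), -1))), Pow(-122655, -1)) = Mul(Add(-473452, Mul(677, Pow(Add(-623, Add(13, 36)), -1))), Rational(-1, 122655)) = Mul(Add(-473452, Mul(677, Pow(Add(-623, 49), -1))), Rational(-1, 122655)) = Mul(Add(-473452, Mul(677, Pow(-574, -1))), Rational(-1, 122655)) = Mul(Add(-473452, Mul(677, Rational(-1, 574))), Rational(-1, 122655)) = Mul(Add(-473452, Rational(-677, 574)), Rational(-1, 122655)) = Mul(Rational(-271762125, 574), Rational(-1, 122655)) = Rational(18117475, 4693598)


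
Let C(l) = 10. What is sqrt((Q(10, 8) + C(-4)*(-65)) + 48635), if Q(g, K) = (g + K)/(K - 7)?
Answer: sqrt(48003) ≈ 219.10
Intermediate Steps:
Q(g, K) = (K + g)/(-7 + K)
sqrt((Q(10, 8) + C(-4)*(-65)) + 48635) = sqrt(((8 + 10)/(-7 + 8) + 10*(-65)) + 48635) = sqrt((18/1 - 650) + 48635) = sqrt((1*18 - 650) + 48635) = sqrt((18 - 650) + 48635) = sqrt(-632 + 48635) = sqrt(48003)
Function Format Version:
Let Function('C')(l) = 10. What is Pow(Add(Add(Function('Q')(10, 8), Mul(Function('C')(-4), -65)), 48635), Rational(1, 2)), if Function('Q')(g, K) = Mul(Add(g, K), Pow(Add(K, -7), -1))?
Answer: Pow(48003, Rational(1, 2)) ≈ 219.10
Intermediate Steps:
Function('Q')(g, K) = Mul(Pow(Add(-7, K), -1), Add(K, g)) (Function('Q')(g, K) = Mul(Add(K, g), Pow(Add(-7, K), -1)) = Mul(Pow(Add(-7, K), -1), Add(K, g)))
Pow(Add(Add(Function('Q')(10, 8), Mul(Function('C')(-4), -65)), 48635), Rational(1, 2)) = Pow(Add(Add(Mul(Pow(Add(-7, 8), -1), Add(8, 10)), Mul(10, -65)), 48635), Rational(1, 2)) = Pow(Add(Add(Mul(Pow(1, -1), 18), -650), 48635), Rational(1, 2)) = Pow(Add(Add(Mul(1, 18), -650), 48635), Rational(1, 2)) = Pow(Add(Add(18, -650), 48635), Rational(1, 2)) = Pow(Add(-632, 48635), Rational(1, 2)) = Pow(48003, Rational(1, 2))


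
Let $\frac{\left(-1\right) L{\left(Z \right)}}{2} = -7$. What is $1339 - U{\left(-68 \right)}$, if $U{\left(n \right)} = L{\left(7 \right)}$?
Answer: $1325$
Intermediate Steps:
$L{\left(Z \right)} = 14$ ($L{\left(Z \right)} = \left(-2\right) \left(-7\right) = 14$)
$U{\left(n \right)} = 14$
$1339 - U{\left(-68 \right)} = 1339 - 14 = 1325$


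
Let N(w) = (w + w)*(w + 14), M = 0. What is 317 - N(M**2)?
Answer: 317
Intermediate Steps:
N(w) = 2*w*(14 + w) (N(w) = (2*w)*(14 + w) = 2*w*(14 + w))
317 - N(M**2) = 317 - 2*0**2*(14 + 0**2) = 317 - 2*0*(14 + 0) = 317 - 2*0*14 = 317 - 1*0 = 317 + 0 = 317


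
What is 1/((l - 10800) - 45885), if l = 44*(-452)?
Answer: -1/76573 ≈ -1.3059e-5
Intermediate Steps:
l = -19888
1/((l - 10800) - 45885) = 1/((-19888 - 10800) - 45885) = 1/(-30688 - 45885) = 1/(-76573) = -1/76573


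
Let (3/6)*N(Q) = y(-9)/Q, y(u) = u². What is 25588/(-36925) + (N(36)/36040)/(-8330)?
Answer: -87792634603/126689970400 ≈ -0.69297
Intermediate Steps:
N(Q) = 162/Q (N(Q) = 2*((-9)²/Q) = 2*(81/Q) = 162/Q)
25588/(-36925) + (N(36)/36040)/(-8330) = 25588/(-36925) + ((162/36)/36040)/(-8330) = 25588*(-1/36925) + ((162*(1/36))*(1/36040))*(-1/8330) = -25588/36925 + ((9/2)*(1/36040))*(-1/8330) = -25588/36925 + (9/72080)*(-1/8330) = -25588/36925 - 9/600426400 = -87792634603/126689970400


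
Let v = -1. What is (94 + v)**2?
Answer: 8649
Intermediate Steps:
(94 + v)**2 = (94 - 1)**2 = 93**2 = 8649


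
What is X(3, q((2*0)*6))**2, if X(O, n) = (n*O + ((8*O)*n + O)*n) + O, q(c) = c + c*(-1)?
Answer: 9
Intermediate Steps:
q(c) = 0 (q(c) = c - c = 0)
X(O, n) = O + O*n + n*(O + 8*O*n) (X(O, n) = (O*n + (8*O*n + O)*n) + O = (O*n + (O + 8*O*n)*n) + O = (O*n + n*(O + 8*O*n)) + O = O + O*n + n*(O + 8*O*n))
X(3, q((2*0)*6))**2 = (3*(1 + 2*0 + 8*0**2))**2 = (3*(1 + 0 + 8*0))**2 = (3*(1 + 0 + 0))**2 = (3*1)**2 = 3**2 = 9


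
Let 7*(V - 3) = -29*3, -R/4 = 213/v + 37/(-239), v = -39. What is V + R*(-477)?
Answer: -233267262/21749 ≈ -10725.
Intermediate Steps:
R = 69800/3107 (R = -4*(213/(-39) + 37/(-239)) = -4*(213*(-1/39) + 37*(-1/239)) = -4*(-71/13 - 37/239) = -4*(-17450/3107) = 69800/3107 ≈ 22.465)
V = -66/7 (V = 3 + (-29*3)/7 = 3 + (⅐)*(-87) = 3 - 87/7 = -66/7 ≈ -9.4286)
V + R*(-477) = -66/7 + (69800/3107)*(-477) = -66/7 - 33294600/3107 = -233267262/21749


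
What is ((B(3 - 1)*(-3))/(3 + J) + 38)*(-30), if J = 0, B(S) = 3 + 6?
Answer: -870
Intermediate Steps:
B(S) = 9
((B(3 - 1)*(-3))/(3 + J) + 38)*(-30) = ((9*(-3))/(3 + 0) + 38)*(-30) = (-27/3 + 38)*(-30) = (-27*⅓ + 38)*(-30) = (-9 + 38)*(-30) = 29*(-30) = -870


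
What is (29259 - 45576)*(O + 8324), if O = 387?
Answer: -142137387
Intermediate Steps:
(29259 - 45576)*(O + 8324) = (29259 - 45576)*(387 + 8324) = -16317*8711 = -142137387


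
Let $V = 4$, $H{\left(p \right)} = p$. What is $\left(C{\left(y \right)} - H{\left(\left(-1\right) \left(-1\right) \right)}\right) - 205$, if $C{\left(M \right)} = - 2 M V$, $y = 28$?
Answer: $-430$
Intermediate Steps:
$C{\left(M \right)} = - 8 M$ ($C{\left(M \right)} = - 2 M 4 = - 8 M$)
$\left(C{\left(y \right)} - H{\left(\left(-1\right) \left(-1\right) \right)}\right) - 205 = \left(\left(-8\right) 28 - \left(-1\right) \left(-1\right)\right) - 205 = \left(-224 - 1\right) - 205 = -225 - 205 = -430$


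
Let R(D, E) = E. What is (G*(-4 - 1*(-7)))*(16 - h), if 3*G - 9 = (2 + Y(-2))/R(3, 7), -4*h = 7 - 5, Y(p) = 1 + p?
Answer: 1056/7 ≈ 150.86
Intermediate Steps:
h = -1/2 (h = -(7 - 5)/4 = -1/4*2 = -1/2 ≈ -0.50000)
G = 64/21 (G = 3 + ((2 + (1 - 2))/7)/3 = 3 + ((2 - 1)*(1/7))/3 = 3 + (1*(1/7))/3 = 3 + (1/3)*(1/7) = 3 + 1/21 = 64/21 ≈ 3.0476)
(G*(-4 - 1*(-7)))*(16 - h) = (64*(-4 - 1*(-7))/21)*(16 - 1*(-1/2)) = (64*(-4 + 7)/21)*(16 + 1/2) = ((64/21)*3)*(33/2) = (64/7)*(33/2) = 1056/7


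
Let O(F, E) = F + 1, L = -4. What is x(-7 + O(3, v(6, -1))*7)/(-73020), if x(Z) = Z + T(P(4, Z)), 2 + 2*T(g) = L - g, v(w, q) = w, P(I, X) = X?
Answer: -1/9736 ≈ -0.00010271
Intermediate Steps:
T(g) = -3 - g/2 (T(g) = -1 + (-4 - g)/2 = -1 + (-2 - g/2) = -3 - g/2)
O(F, E) = 1 + F
x(Z) = -3 + Z/2 (x(Z) = Z + (-3 - Z/2) = -3 + Z/2)
x(-7 + O(3, v(6, -1))*7)/(-73020) = (-3 + (-7 + (1 + 3)*7)/2)/(-73020) = (-3 + (-7 + 4*7)/2)*(-1/73020) = (-3 + (-7 + 28)/2)*(-1/73020) = (-3 + (½)*21)*(-1/73020) = (-3 + 21/2)*(-1/73020) = (15/2)*(-1/73020) = -1/9736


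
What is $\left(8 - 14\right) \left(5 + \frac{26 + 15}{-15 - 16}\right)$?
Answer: $- \frac{684}{31} \approx -22.065$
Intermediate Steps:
$\left(8 - 14\right) \left(5 + \frac{26 + 15}{-15 - 16}\right) = - 6 \left(5 + \frac{41}{-31}\right) = - 6 \left(5 + 41 \left(- \frac{1}{31}\right)\right) = - 6 \left(5 - \frac{41}{31}\right) = \left(-6\right) \frac{114}{31} = - \frac{684}{31}$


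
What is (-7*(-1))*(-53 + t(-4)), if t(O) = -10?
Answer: -441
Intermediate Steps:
(-7*(-1))*(-53 + t(-4)) = (-7*(-1))*(-53 - 10) = 7*(-63) = -441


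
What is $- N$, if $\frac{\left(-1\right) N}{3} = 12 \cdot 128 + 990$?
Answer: $7578$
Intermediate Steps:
$N = -7578$ ($N = - 3 \left(12 \cdot 128 + 990\right) = - 3 \left(1536 + 990\right) = \left(-3\right) 2526 = -7578$)
$- N = \left(-1\right) \left(-7578\right) = 7578$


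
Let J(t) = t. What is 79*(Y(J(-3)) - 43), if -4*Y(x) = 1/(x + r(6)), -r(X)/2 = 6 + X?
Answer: -366797/108 ≈ -3396.3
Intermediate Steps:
r(X) = -12 - 2*X (r(X) = -2*(6 + X) = -12 - 2*X)
Y(x) = -1/(4*(-24 + x)) (Y(x) = -1/(4*(x + (-12 - 2*6))) = -1/(4*(x + (-12 - 12))) = -1/(4*(x - 24)) = -1/(4*(-24 + x)))
79*(Y(J(-3)) - 43) = 79*(-1/(-96 + 4*(-3)) - 43) = 79*(-1/(-96 - 12) - 43) = 79*(-1/(-108) - 43) = 79*(-1*(-1/108) - 43) = 79*(1/108 - 43) = 79*(-4643/108) = -366797/108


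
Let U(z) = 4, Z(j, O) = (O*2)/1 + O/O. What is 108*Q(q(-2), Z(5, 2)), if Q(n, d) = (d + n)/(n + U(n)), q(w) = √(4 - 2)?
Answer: 972/7 - 54*√2/7 ≈ 127.95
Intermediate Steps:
Z(j, O) = 1 + 2*O (Z(j, O) = (2*O)*1 + 1 = 2*O + 1 = 1 + 2*O)
q(w) = √2
Q(n, d) = (d + n)/(4 + n) (Q(n, d) = (d + n)/(n + 4) = (d + n)/(4 + n))
108*Q(q(-2), Z(5, 2)) = 108*(((1 + 2*2) + √2)/(4 + √2)) = 108*(((1 + 4) + √2)/(4 + √2)) = 108*((5 + √2)/(4 + √2)) = 108*(5 + √2)/(4 + √2)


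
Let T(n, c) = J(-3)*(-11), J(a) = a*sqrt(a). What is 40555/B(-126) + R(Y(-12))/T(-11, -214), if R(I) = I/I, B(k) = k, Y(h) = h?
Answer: -40555/126 - I*sqrt(3)/99 ≈ -321.87 - 0.017495*I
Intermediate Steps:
J(a) = a**(3/2)
R(I) = 1
T(n, c) = 33*I*sqrt(3) (T(n, c) = (-3)**(3/2)*(-11) = -3*I*sqrt(3)*(-11) = 33*I*sqrt(3))
40555/B(-126) + R(Y(-12))/T(-11, -214) = 40555/(-126) + 1/(33*I*sqrt(3)) = 40555*(-1/126) + 1*(-I*sqrt(3)/99) = -40555/126 - I*sqrt(3)/99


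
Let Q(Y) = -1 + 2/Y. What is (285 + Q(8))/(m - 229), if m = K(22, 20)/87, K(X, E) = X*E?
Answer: -98919/77932 ≈ -1.2693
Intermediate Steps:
K(X, E) = E*X
Q(Y) = -1 + 2/Y
m = 440/87 (m = (20*22)/87 = 440*(1/87) = 440/87 ≈ 5.0575)
(285 + Q(8))/(m - 229) = (285 + (2 - 1*8)/8)/(440/87 - 229) = (285 + (2 - 8)/8)/(-19483/87) = (285 + (⅛)*(-6))*(-87/19483) = (285 - ¾)*(-87/19483) = (1137/4)*(-87/19483) = -98919/77932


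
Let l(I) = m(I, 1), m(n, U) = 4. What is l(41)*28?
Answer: 112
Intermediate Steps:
l(I) = 4
l(41)*28 = 4*28 = 112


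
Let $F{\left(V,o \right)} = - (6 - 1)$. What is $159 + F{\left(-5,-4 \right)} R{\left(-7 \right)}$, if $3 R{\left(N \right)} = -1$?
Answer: $\frac{482}{3} \approx 160.67$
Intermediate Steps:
$R{\left(N \right)} = - \frac{1}{3}$ ($R{\left(N \right)} = \frac{1}{3} \left(-1\right) = - \frac{1}{3}$)
$F{\left(V,o \right)} = -5$ ($F{\left(V,o \right)} = \left(-1\right) 5 = -5$)
$159 + F{\left(-5,-4 \right)} R{\left(-7 \right)} = 159 - - \frac{5}{3} = 159 + \frac{5}{3} = \frac{482}{3}$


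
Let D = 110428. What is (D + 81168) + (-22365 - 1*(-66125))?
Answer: 235356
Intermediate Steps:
(D + 81168) + (-22365 - 1*(-66125)) = (110428 + 81168) + (-22365 - 1*(-66125)) = 191596 + (-22365 + 66125) = 191596 + 43760 = 235356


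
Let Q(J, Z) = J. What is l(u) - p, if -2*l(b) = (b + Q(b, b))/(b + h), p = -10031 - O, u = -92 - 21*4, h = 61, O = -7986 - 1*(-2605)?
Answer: 534574/115 ≈ 4648.5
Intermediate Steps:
O = -5381 (O = -7986 + 2605 = -5381)
u = -176 (u = -92 - 1*84 = -92 - 84 = -176)
p = -4650 (p = -10031 - 1*(-5381) = -10031 + 5381 = -4650)
l(b) = -b/(61 + b) (l(b) = -(b + b)/(2*(b + 61)) = -2*b/(2*(61 + b)) = -b/(61 + b))
l(u) - p = -1*(-176)/(61 - 176) - 1*(-4650) = -1*(-176)/(-115) + 4650 = -1*(-176)*(-1/115) + 4650 = -176/115 + 4650 = 534574/115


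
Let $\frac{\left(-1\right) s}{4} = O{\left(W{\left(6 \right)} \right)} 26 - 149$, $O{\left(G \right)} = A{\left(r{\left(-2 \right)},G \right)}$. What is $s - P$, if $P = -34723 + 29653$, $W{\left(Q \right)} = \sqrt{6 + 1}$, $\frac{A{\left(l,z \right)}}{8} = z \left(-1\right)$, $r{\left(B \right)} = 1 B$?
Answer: $5666 + 832 \sqrt{7} \approx 7867.3$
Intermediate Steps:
$r{\left(B \right)} = B$
$A{\left(l,z \right)} = - 8 z$ ($A{\left(l,z \right)} = 8 z \left(-1\right) = 8 \left(- z\right) = - 8 z$)
$W{\left(Q \right)} = \sqrt{7}$
$O{\left(G \right)} = - 8 G$
$P = -5070$
$s = 596 + 832 \sqrt{7}$ ($s = - 4 \left(- 8 \sqrt{7} \cdot 26 - 149\right) = - 4 \left(- 208 \sqrt{7} - 149\right) = - 4 \left(-149 - 208 \sqrt{7}\right) = 596 + 832 \sqrt{7} \approx 2797.3$)
$s - P = \left(596 + 832 \sqrt{7}\right) - -5070 = \left(596 + 832 \sqrt{7}\right) + 5070 = 5666 + 832 \sqrt{7}$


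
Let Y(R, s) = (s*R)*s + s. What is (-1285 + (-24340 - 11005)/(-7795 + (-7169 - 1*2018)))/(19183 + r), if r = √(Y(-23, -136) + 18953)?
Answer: -83586181815/1251213653312 + 4357305*I*√406591/1251213653312 ≈ -0.066804 + 0.0022206*I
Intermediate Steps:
Y(R, s) = s + R*s² (Y(R, s) = (R*s)*s + s = R*s² + s = s + R*s²)
r = I*√406591 (r = √(-136*(1 - 23*(-136)) + 18953) = √(-136*(1 + 3128) + 18953) = √(-136*3129 + 18953) = √(-425544 + 18953) = √(-406591) = I*√406591 ≈ 637.64*I)
(-1285 + (-24340 - 11005)/(-7795 + (-7169 - 1*2018)))/(19183 + r) = (-1285 + (-24340 - 11005)/(-7795 + (-7169 - 1*2018)))/(19183 + I*√406591) = (-1285 - 35345/(-7795 + (-7169 - 2018)))/(19183 + I*√406591) = (-1285 - 35345/(-7795 - 9187))/(19183 + I*√406591) = (-1285 - 35345/(-16982))/(19183 + I*√406591) = (-1285 - 35345*(-1/16982))/(19183 + I*√406591) = (-1285 + 35345/16982)/(19183 + I*√406591) = -21786525/(16982*(19183 + I*√406591))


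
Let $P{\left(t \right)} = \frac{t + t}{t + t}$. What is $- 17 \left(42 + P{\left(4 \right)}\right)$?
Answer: $-731$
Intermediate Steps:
$P{\left(t \right)} = 1$ ($P{\left(t \right)} = \frac{2 t}{2 t} = 2 t \frac{1}{2 t} = 1$)
$- 17 \left(42 + P{\left(4 \right)}\right) = - 17 \left(42 + 1\right) = \left(-17\right) 43 = -731$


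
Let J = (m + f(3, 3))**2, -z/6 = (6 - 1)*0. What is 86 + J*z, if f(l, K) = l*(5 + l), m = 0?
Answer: 86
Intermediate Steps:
z = 0 (z = -6*(6 - 1)*0 = -30*0 = -6*0 = 0)
J = 576 (J = (0 + 3*(5 + 3))**2 = (0 + 3*8)**2 = (0 + 24)**2 = 24**2 = 576)
86 + J*z = 86 + 576*0 = 86 + 0 = 86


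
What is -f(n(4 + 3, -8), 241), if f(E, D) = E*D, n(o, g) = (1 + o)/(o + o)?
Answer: -964/7 ≈ -137.71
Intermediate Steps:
n(o, g) = (1 + o)/(2*o) (n(o, g) = (1 + o)/((2*o)) = (1 + o)*(1/(2*o)) = (1 + o)/(2*o))
f(E, D) = D*E
-f(n(4 + 3, -8), 241) = -241*(1 + (4 + 3))/(2*(4 + 3)) = -241*(½)*(1 + 7)/7 = -241*(½)*(⅐)*8 = -241*4/7 = -1*964/7 = -964/7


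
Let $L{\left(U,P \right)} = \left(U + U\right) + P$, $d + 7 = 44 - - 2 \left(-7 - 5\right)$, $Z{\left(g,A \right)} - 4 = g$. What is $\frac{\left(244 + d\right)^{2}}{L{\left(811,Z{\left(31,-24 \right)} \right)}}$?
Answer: $\frac{66049}{1657} \approx 39.861$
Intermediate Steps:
$Z{\left(g,A \right)} = 4 + g$
$d = 13$ ($d = -7 + \left(44 - - 2 \left(-7 - 5\right)\right) = -7 + \left(44 - \left(-2\right) \left(-12\right)\right) = -7 + \left(44 - 24\right) = -7 + 20 = 13$)
$L{\left(U,P \right)} = P + 2 U$ ($L{\left(U,P \right)} = 2 U + P = P + 2 U$)
$\frac{\left(244 + d\right)^{2}}{L{\left(811,Z{\left(31,-24 \right)} \right)}} = \frac{\left(244 + 13\right)^{2}}{\left(4 + 31\right) + 2 \cdot 811} = \frac{257^{2}}{35 + 1622} = \frac{66049}{1657}$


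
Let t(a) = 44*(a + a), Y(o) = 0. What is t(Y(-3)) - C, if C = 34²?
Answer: -1156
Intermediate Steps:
t(a) = 88*a (t(a) = 44*(2*a) = 88*a)
C = 1156
t(Y(-3)) - C = 88*0 - 1*1156 = 0 - 1156 = -1156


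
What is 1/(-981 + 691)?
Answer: -1/290 ≈ -0.0034483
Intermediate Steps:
1/(-981 + 691) = 1/(-290) = -1/290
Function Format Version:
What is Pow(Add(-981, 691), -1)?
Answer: Rational(-1, 290) ≈ -0.0034483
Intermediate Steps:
Pow(Add(-981, 691), -1) = Pow(-290, -1) = Rational(-1, 290)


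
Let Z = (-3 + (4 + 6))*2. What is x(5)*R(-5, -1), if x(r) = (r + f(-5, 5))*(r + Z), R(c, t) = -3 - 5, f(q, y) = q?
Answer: 0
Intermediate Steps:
Z = 14 (Z = (-3 + 10)*2 = 7*2 = 14)
R(c, t) = -8
x(r) = (-5 + r)*(14 + r) (x(r) = (r - 5)*(r + 14) = (-5 + r)*(14 + r))
x(5)*R(-5, -1) = (-70 + 5² + 9*5)*(-8) = (-70 + 25 + 45)*(-8) = 0*(-8) = 0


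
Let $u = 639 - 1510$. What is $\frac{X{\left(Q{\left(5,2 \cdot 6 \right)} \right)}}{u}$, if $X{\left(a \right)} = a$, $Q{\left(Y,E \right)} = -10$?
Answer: $\frac{10}{871} \approx 0.011481$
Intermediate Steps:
$u = -871$ ($u = 639 - 1510 = -871$)
$\frac{X{\left(Q{\left(5,2 \cdot 6 \right)} \right)}}{u} = - \frac{10}{-871} = \left(-10\right) \left(- \frac{1}{871}\right) = \frac{10}{871}$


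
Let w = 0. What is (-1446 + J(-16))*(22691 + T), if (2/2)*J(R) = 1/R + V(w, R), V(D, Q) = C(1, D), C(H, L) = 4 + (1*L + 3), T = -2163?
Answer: -29541075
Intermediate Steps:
C(H, L) = 7 + L (C(H, L) = 4 + (L + 3) = 4 + (3 + L) = 7 + L)
V(D, Q) = 7 + D
J(R) = 7 + 1/R (J(R) = 1/R + (7 + 0) = 1/R + 7 = 7 + 1/R)
(-1446 + J(-16))*(22691 + T) = (-1446 + (7 + 1/(-16)))*(22691 - 2163) = (-1446 + (7 - 1/16))*20528 = (-1446 + 111/16)*20528 = -23025/16*20528 = -29541075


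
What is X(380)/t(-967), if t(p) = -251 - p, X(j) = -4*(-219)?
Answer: 219/179 ≈ 1.2235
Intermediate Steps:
X(j) = 876
X(380)/t(-967) = 876/(-251 - 1*(-967)) = 876/(-251 + 967) = 876/716 = 876*(1/716) = 219/179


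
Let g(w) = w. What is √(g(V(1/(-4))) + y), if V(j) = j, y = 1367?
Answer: √5467/2 ≈ 36.970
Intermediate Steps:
√(g(V(1/(-4))) + y) = √(1/(-4) + 1367) = √(-¼ + 1367) = √(5467/4) = √5467/2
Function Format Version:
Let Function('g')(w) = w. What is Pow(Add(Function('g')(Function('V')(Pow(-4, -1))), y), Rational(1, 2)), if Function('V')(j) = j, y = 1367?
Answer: Mul(Rational(1, 2), Pow(5467, Rational(1, 2))) ≈ 36.970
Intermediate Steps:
Pow(Add(Function('g')(Function('V')(Pow(-4, -1))), y), Rational(1, 2)) = Pow(Add(Pow(-4, -1), 1367), Rational(1, 2)) = Pow(Add(Rational(-1, 4), 1367), Rational(1, 2)) = Pow(Rational(5467, 4), Rational(1, 2)) = Mul(Rational(1, 2), Pow(5467, Rational(1, 2)))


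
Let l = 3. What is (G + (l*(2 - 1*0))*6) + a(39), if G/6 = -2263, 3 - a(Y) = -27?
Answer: -13512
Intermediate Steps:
a(Y) = 30 (a(Y) = 3 - 1*(-27) = 3 + 27 = 30)
G = -13578 (G = 6*(-2263) = -13578)
(G + (l*(2 - 1*0))*6) + a(39) = (-13578 + (3*(2 - 1*0))*6) + 30 = (-13578 + (3*(2 + 0))*6) + 30 = (-13578 + (3*2)*6) + 30 = (-13578 + 6*6) + 30 = (-13578 + 36) + 30 = -13542 + 30 = -13512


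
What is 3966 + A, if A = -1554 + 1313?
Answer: 3725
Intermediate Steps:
A = -241
3966 + A = 3966 - 241 = 3725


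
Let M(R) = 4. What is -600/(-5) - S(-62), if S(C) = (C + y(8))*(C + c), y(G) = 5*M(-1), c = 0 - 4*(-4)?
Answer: -1812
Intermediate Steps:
c = 16 (c = 0 + 16 = 16)
y(G) = 20 (y(G) = 5*4 = 20)
S(C) = (16 + C)*(20 + C) (S(C) = (C + 20)*(C + 16) = (20 + C)*(16 + C) = (16 + C)*(20 + C))
-600/(-5) - S(-62) = -600/(-5) - (320 + (-62)**2 + 36*(-62)) = -600*(-1/5) - (320 + 3844 - 2232) = 120 - 1*1932 = 120 - 1932 = -1812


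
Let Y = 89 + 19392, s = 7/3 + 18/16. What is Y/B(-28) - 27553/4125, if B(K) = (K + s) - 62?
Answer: -1985846581/8567625 ≈ -231.78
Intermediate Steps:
s = 83/24 (s = 7*(⅓) + 18*(1/16) = 7/3 + 9/8 = 83/24 ≈ 3.4583)
Y = 19481
B(K) = -1405/24 + K (B(K) = (K + 83/24) - 62 = (83/24 + K) - 62 = -1405/24 + K)
Y/B(-28) - 27553/4125 = 19481/(-1405/24 - 28) - 27553/4125 = 19481/(-2077/24) - 27553*1/4125 = 19481*(-24/2077) - 27553/4125 = -467544/2077 - 27553/4125 = -1985846581/8567625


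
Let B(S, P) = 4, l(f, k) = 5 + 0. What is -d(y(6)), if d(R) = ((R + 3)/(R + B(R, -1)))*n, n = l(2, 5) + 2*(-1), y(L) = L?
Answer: -27/10 ≈ -2.7000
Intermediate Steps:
l(f, k) = 5
n = 3 (n = 5 + 2*(-1) = 5 - 2 = 3)
d(R) = 3*(3 + R)/(4 + R) (d(R) = ((R + 3)/(R + 4))*3 = ((3 + R)/(4 + R))*3 = 3*(3 + R)/(4 + R))
-d(y(6)) = -3*(3 + 6)/(4 + 6) = -3*9/10 = -1*27/10 = -27/10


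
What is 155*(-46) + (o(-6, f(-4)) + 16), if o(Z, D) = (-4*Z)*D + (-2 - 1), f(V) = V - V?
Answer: -7117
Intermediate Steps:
f(V) = 0
o(Z, D) = -3 - 4*D*Z (o(Z, D) = -4*D*Z - 3 = -3 - 4*D*Z)
155*(-46) + (o(-6, f(-4)) + 16) = 155*(-46) + ((-3 - 4*0*(-6)) + 16) = -7130 + ((-3 + 0) + 16) = -7130 + (-3 + 16) = -7130 + 13 = -7117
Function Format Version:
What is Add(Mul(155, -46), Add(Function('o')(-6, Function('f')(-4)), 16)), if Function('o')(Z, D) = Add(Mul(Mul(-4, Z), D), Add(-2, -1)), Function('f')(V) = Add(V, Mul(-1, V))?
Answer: -7117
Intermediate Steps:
Function('f')(V) = 0
Function('o')(Z, D) = Add(-3, Mul(-4, D, Z)) (Function('o')(Z, D) = Add(Mul(-4, D, Z), -3) = Add(-3, Mul(-4, D, Z)))
Add(Mul(155, -46), Add(Function('o')(-6, Function('f')(-4)), 16)) = Add(Mul(155, -46), Add(Add(-3, Mul(-4, 0, -6)), 16)) = Add(-7130, Add(Add(-3, 0), 16)) = Add(-7130, Add(-3, 16)) = Add(-7130, 13) = -7117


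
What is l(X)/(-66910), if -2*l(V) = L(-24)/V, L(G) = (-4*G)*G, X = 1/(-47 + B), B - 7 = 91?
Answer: -29376/33455 ≈ -0.87807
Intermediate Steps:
B = 98 (B = 7 + 91 = 98)
X = 1/51 (X = 1/(-47 + 98) = 1/51 ≈ 0.019608)
L(G) = -4*G**2
l(V) = 1152/V (l(V) = -(-4*(-24)**2)/(2*V) = -(-4*576)/(2*V) = -(-1152)/V = 1152/V)
l(X)/(-66910) = (1152/(1/51))/(-66910) = (1152*51)*(-1/66910) = 58752*(-1/66910) = -29376/33455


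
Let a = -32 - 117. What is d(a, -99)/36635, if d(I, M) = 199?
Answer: 199/36635 ≈ 0.0054320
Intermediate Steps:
a = -149
d(a, -99)/36635 = 199/36635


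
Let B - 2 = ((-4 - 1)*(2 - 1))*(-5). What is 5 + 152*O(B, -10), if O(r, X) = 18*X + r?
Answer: -23251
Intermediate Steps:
B = 27 (B = 2 + ((-4 - 1)*(2 - 1))*(-5) = 2 - 5*1*(-5) = 2 - 5*(-5) = 2 + 25 = 27)
O(r, X) = r + 18*X
5 + 152*O(B, -10) = 5 + 152*(27 + 18*(-10)) = 5 + 152*(27 - 180) = 5 + 152*(-153) = 5 - 23256 = -23251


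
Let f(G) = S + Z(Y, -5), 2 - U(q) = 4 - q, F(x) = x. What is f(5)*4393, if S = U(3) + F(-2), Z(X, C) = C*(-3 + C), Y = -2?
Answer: 171327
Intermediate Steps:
U(q) = -2 + q (U(q) = 2 - (4 - q) = 2 + (-4 + q) = -2 + q)
S = -1 (S = (-2 + 3) - 2 = 1 - 2 = -1)
f(G) = 39 (f(G) = -1 - 5*(-3 - 5) = -1 - 5*(-8) = -1 + 40 = 39)
f(5)*4393 = 39*4393 = 171327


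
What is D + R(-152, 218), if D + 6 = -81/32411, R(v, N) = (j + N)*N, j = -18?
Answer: 1412925053/32411 ≈ 43594.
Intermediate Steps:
R(v, N) = N*(-18 + N) (R(v, N) = (-18 + N)*N = N*(-18 + N))
D = -194547/32411 (D = -6 - 81/32411 = -194547/32411 ≈ -6.0025)
D + R(-152, 218) = -194547/32411 + 218*(-18 + 218) = -194547/32411 + 218*200 = -194547/32411 + 43600 = 1412925053/32411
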